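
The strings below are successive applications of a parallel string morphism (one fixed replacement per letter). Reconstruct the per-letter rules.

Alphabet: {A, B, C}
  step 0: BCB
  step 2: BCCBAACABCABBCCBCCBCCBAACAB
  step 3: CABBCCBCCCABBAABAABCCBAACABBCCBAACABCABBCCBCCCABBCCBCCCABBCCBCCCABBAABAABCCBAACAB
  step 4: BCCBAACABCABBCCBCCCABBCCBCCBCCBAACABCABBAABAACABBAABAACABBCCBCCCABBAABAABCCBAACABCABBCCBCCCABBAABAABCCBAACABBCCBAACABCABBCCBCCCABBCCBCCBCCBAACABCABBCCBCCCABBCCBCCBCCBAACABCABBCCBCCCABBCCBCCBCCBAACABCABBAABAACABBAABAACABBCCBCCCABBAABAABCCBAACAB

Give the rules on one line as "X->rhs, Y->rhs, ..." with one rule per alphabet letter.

  step 3 ⇒ step 4: CABBCCBCCCABBAABAABCCBAACABBCCBAACABCABBCCBCCCABBCCBCCCABBCCBCCCABBAABAABCCBAACAB ⇒ BCC·BAA·CAB·CAB·BCC·BCC·CAB·BCC·BCC·BCC·BAA·CAB·CAB·BAA·BAA·CAB·BAA·BAA·CAB·BCC·BCC·CAB·BAA·BAA·BCC·BAA·CAB·CAB·BCC·BCC·CAB·BAA·BAA·BCC·BAA·CAB·BCC·BAA·CAB·CAB·BCC·BCC·CAB·BCC·BCC·BCC·BAA·CAB·CAB·BCC·BCC·CAB·BCC·BCC·BCC·BAA·CAB·CAB·BCC·BCC·CAB·BCC·BCC·BCC·BAA·CAB·CAB·BAA·BAA·CAB·BAA·BAA·CAB·BCC·BCC·CAB·BAA·BAA·BCC·BAA·CAB
    A ↦ BAA
    B ↦ CAB
    C ↦ BCC

A->BAA, B->CAB, C->BCC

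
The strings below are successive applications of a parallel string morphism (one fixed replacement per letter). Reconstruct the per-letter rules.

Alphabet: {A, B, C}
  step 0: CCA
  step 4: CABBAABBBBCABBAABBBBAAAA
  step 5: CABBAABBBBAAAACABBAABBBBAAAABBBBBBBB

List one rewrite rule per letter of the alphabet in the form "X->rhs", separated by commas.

  step 4 ⇒ step 5: CABBAABBBBCABBAABBBBAAAA ⇒ CA·BB·A·A·BB·BB·A·A·A·A·CA·BB·A·A·BB·BB·A·A·A·A·BB·BB·BB·BB
    A ↦ BB
    B ↦ A
    C ↦ CA

A->BB, B->A, C->CA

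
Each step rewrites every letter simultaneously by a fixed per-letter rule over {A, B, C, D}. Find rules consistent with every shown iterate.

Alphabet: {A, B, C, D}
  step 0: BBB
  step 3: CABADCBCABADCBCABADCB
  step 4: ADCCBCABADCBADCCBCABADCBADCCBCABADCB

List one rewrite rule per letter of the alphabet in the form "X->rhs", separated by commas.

  step 3 ⇒ step 4: CABADCBCABADCBCABADCB ⇒ AD·C·CB·C·AB·AD·CB·AD·C·CB·C·AB·AD·CB·AD·C·CB·C·AB·AD·CB
    A ↦ C
    B ↦ CB
    C ↦ AD
    D ↦ AB

A->C, B->CB, C->AD, D->AB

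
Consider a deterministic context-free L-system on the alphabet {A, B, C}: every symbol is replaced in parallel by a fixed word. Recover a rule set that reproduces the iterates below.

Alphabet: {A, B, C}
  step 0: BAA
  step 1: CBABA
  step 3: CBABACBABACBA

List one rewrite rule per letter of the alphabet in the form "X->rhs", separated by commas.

  step 0 ⇒ step 1: BAA ⇒ C·BA·BA
    A ↦ BA
    B ↦ C
    C ↦ BA  (constrained at step 1)

A->BA, B->C, C->BA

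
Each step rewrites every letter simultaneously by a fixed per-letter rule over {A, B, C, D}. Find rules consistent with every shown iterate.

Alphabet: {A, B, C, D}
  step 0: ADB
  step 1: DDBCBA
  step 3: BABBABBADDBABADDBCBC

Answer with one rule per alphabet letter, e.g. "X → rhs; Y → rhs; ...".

  step 0 ⇒ step 1: ADB ⇒ DD·BC·BA
    A ↦ DD
    B ↦ BA
    D ↦ BC
    C ↦ B  (constrained at step 1)

A->DD, B->BA, C->B, D->BC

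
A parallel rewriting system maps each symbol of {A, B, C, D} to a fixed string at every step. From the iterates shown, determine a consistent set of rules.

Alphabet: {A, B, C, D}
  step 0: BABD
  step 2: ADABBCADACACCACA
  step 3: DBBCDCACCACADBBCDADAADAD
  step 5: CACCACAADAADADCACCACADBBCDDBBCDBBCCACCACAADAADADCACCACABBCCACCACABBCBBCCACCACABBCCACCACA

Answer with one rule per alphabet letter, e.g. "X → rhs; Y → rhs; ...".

A->D, B->CAC, C->A, D->BBC

  step 2 ⇒ step 3: ADABBCADACACCACA ⇒ D·BBC·D·CAC·CAC·A·D·BBC·D·A·D·A·A·D·A·D
    A ↦ D
    B ↦ CAC
    C ↦ A
    D ↦ BBC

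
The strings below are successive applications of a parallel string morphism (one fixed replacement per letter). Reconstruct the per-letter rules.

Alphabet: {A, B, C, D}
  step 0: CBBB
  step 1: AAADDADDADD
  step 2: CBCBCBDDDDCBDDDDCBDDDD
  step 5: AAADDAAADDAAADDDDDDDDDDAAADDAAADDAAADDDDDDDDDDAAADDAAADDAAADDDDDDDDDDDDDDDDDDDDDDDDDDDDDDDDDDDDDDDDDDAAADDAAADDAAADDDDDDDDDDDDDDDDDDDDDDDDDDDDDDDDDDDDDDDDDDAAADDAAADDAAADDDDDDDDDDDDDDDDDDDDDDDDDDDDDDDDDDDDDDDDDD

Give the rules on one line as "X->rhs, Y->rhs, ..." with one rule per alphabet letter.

  step 1 ⇒ step 2: AAADDADDADD ⇒ CB·CB·CB·DD·DD·CB·DD·DD·CB·DD·DD
    A ↦ CB
    D ↦ DD
  step 0 ⇒ step 1: CBBB ⇒ AA·ADD·ADD·ADD
    B ↦ ADD
  step 0 ⇒ step 1: CBBB ⇒ AA·ADD·ADD·ADD
    C ↦ AA

A->CB, B->ADD, C->AA, D->DD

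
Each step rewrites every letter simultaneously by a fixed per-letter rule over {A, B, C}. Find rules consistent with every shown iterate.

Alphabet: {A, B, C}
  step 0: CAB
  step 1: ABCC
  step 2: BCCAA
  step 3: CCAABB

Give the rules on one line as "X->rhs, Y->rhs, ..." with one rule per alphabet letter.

  step 2 ⇒ step 3: BCCAA ⇒ CC·A·A·B·B
    A ↦ B
    B ↦ CC
    C ↦ A

A->B, B->CC, C->A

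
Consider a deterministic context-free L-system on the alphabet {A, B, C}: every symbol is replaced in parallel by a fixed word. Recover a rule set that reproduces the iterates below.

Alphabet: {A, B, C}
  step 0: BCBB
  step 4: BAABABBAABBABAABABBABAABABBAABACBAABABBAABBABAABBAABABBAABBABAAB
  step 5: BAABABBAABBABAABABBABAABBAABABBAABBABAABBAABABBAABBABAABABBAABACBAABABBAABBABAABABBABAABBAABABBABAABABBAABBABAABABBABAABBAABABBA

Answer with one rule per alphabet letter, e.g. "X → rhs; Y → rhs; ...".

  step 4 ⇒ step 5: BAABABBAABBABAABABBABAABABBAABACBAABABBAABBABAABBAABABBAABBABAAB ⇒ BA·AB·AB·BA·AB·BA·BA·AB·AB·BA·BA·AB·BA·AB·AB·BA·AB·BA·BA·AB·BA·AB·AB·BA·AB·BA·BA·AB·AB·BA·AB·AC·BA·AB·AB·BA·AB·BA·BA·AB·AB·BA·BA·AB·BA·AB·AB·BA·BA·AB·AB·BA·AB·BA·BA·AB·AB·BA·BA·AB·BA·AB·AB·BA
    A ↦ AB
    B ↦ BA
    C ↦ AC

A->AB, B->BA, C->AC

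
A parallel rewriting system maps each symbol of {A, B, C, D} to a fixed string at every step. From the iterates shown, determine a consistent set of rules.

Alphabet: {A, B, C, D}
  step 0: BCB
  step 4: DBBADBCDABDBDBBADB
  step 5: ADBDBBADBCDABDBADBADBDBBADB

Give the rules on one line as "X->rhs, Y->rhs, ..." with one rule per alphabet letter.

A->B, B->DB, C->CD, D->A

  step 4 ⇒ step 5: DBBADBCDABDBDBBADB ⇒ A·DB·DB·B·A·DB·CD·A·B·DB·A·DB·A·DB·DB·B·A·DB
    A ↦ B
    B ↦ DB
    C ↦ CD
    D ↦ A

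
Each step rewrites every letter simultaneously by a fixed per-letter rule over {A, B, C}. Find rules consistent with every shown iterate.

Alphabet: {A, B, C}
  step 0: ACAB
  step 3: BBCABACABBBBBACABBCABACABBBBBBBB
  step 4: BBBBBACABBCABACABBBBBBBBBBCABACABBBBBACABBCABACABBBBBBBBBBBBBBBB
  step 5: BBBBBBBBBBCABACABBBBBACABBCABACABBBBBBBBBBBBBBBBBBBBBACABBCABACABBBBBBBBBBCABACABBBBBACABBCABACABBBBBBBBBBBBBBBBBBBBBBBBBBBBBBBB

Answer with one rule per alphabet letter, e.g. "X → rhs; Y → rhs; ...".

A->CA, B->BB, C->BA

  step 4 ⇒ step 5: BBBBBACABBCABACABBBBBBBBBBCABACABBBBBACABBCABACABBBBBBBBBBBBBBBB ⇒ BB·BB·BB·BB·BB·CA·BA·CA·BB·BB·BA·CA·BB·CA·BA·CA·BB·BB·BB·BB·BB·BB·BB·BB·BB·BB·BA·CA·BB·CA·BA·CA·BB·BB·BB·BB·BB·CA·BA·CA·BB·BB·BA·CA·BB·CA·BA·CA·BB·BB·BB·BB·BB·BB·BB·BB·BB·BB·BB·BB·BB·BB·BB·BB
    A ↦ CA
    B ↦ BB
    C ↦ BA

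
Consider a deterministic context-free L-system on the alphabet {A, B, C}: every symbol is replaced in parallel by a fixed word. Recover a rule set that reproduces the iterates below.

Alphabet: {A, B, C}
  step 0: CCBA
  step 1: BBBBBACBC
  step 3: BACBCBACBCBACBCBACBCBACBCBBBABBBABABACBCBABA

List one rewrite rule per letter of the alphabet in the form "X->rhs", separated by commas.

  step 0 ⇒ step 1: CCBA ⇒ BB·BB·BA·CBC
    A ↦ CBC
    B ↦ BA
    C ↦ BB

A->CBC, B->BA, C->BB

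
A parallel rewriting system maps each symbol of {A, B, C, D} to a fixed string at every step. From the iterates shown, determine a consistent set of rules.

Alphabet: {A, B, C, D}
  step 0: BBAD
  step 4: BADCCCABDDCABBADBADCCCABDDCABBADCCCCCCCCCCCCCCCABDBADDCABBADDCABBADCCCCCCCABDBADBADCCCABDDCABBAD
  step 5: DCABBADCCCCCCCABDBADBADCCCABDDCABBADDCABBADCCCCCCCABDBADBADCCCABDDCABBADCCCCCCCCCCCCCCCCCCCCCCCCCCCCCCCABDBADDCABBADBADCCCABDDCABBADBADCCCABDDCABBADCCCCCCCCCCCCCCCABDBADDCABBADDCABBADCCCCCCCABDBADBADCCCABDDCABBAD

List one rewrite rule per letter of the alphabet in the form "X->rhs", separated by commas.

A->CAB, B->D, C->CC, D->BAD

  step 4 ⇒ step 5: BADCCCABDDCABBADBADCCCABDDCABBADCCCCCCCCCCCCCCCABDBADDCABBADDCABBADCCCCCCCABDBADBADCCCABDDCABBAD ⇒ D·CAB·BAD·CC·CC·CC·CAB·D·BAD·BAD·CC·CAB·D·D·CAB·BAD·D·CAB·BAD·CC·CC·CC·CAB·D·BAD·BAD·CC·CAB·D·D·CAB·BAD·CC·CC·CC·CC·CC·CC·CC·CC·CC·CC·CC·CC·CC·CC·CC·CAB·D·BAD·D·CAB·BAD·BAD·CC·CAB·D·D·CAB·BAD·BAD·CC·CAB·D·D·CAB·BAD·CC·CC·CC·CC·CC·CC·CC·CAB·D·BAD·D·CAB·BAD·D·CAB·BAD·CC·CC·CC·CAB·D·BAD·BAD·CC·CAB·D·D·CAB·BAD
    A ↦ CAB
    B ↦ D
    C ↦ CC
    D ↦ BAD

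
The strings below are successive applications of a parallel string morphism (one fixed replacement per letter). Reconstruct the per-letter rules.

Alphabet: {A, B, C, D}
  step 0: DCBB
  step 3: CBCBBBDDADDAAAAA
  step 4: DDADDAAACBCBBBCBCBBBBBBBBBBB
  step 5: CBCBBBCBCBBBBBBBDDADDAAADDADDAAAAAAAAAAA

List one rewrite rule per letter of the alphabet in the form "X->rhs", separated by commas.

  step 4 ⇒ step 5: DDADDAAACBCBBBCBCBBBBBBBBBBB ⇒ CB·CB·BB·CB·CB·BB·BB·BB·DD·A·DD·A·A·A·DD·A·DD·A·A·A·A·A·A·A·A·A·A·A
    A ↦ BB
    B ↦ A
    C ↦ DD
    D ↦ CB

A->BB, B->A, C->DD, D->CB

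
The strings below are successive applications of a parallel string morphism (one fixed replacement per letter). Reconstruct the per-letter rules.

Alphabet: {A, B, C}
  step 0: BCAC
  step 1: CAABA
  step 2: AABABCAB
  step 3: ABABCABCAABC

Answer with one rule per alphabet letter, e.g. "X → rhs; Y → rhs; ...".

  step 2 ⇒ step 3: AABABCAB ⇒ AB·AB·C·AB·C·A·AB·C
    A ↦ AB
    B ↦ C
    C ↦ A

A->AB, B->C, C->A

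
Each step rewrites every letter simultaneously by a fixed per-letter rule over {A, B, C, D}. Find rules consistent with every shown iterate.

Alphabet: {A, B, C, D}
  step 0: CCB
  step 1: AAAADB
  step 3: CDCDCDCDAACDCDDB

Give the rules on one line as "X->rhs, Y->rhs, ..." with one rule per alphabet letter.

A->D, B->DB, C->AA, D->CD

  step 0 ⇒ step 1: CCB ⇒ AA·AA·DB
    B ↦ DB
    C ↦ AA
    A ↦ D  (constrained at step 1)
    D ↦ CD  (constrained at step 1)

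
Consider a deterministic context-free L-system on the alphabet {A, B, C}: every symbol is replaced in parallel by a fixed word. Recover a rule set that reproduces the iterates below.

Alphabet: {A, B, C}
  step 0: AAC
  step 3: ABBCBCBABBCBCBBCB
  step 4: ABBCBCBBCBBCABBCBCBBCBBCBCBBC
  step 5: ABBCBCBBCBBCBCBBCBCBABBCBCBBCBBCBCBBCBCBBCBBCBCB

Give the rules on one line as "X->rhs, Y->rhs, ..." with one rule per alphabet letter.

  step 4 ⇒ step 5: ABBCBCBBCBBCABBCBCBBCBBCBCBBC ⇒ AB·BC·BC·B·BC·B·BC·BC·B·BC·BC·B·AB·BC·BC·B·BC·B·BC·BC·B·BC·BC·B·BC·B·BC·BC·B
    A ↦ AB
    B ↦ BC
    C ↦ B

A->AB, B->BC, C->B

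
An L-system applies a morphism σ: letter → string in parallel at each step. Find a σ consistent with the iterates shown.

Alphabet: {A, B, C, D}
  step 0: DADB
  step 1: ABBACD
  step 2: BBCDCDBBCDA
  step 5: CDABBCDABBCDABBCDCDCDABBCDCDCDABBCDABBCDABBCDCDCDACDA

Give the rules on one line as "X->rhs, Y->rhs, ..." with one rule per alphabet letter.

A->BB, B->CD, C->CD, D->A

  step 1 ⇒ step 2: ABBACD ⇒ BB·CD·CD·BB·CD·A
    A ↦ BB
    B ↦ CD
    C ↦ CD
    D ↦ A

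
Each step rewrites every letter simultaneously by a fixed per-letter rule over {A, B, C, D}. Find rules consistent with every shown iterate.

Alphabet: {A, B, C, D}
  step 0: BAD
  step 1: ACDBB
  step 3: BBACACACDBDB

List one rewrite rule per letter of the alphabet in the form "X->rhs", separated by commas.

A->D, B->AC, C->B, D->BB

  step 0 ⇒ step 1: BAD ⇒ AC·D·BB
    A ↦ D
    B ↦ AC
    D ↦ BB
    C ↦ B  (constrained at step 1)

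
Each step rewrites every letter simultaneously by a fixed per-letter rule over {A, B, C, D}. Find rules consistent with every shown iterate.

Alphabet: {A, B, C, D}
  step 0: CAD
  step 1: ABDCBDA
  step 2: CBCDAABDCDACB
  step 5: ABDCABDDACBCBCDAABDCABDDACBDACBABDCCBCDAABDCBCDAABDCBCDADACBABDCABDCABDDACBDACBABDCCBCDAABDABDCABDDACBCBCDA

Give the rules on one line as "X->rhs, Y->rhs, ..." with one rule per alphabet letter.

  step 1 ⇒ step 2: ABDCBDA ⇒ CB·C·DA·ABD·C·DA·CB
    A ↦ CB
    B ↦ C
    C ↦ ABD
    D ↦ DA

A->CB, B->C, C->ABD, D->DA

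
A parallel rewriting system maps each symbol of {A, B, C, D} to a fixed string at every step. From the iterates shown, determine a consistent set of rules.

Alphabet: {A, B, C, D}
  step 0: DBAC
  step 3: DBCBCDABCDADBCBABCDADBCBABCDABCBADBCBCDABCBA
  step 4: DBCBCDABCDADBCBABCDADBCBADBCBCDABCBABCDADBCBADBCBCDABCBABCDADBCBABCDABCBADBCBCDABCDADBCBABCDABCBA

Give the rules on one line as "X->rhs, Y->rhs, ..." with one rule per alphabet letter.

  step 3 ⇒ step 4: DBCBCDABCDADBCBABCDADBCBABCDABCBADBCBCDABCBA ⇒ DBC·BC·DA·BC·DA·DBC·BA·BC·DA·DBC·BA·DBC·BC·DA·BC·BA·BC·DA·DBC·BA·DBC·BC·DA·BC·BA·BC·DA·DBC·BA·BC·DA·BC·BA·DBC·BC·DA·BC·DA·DBC·BA·BC·DA·BC·BA
    A ↦ BA
    B ↦ BC
    C ↦ DA
    D ↦ DBC

A->BA, B->BC, C->DA, D->DBC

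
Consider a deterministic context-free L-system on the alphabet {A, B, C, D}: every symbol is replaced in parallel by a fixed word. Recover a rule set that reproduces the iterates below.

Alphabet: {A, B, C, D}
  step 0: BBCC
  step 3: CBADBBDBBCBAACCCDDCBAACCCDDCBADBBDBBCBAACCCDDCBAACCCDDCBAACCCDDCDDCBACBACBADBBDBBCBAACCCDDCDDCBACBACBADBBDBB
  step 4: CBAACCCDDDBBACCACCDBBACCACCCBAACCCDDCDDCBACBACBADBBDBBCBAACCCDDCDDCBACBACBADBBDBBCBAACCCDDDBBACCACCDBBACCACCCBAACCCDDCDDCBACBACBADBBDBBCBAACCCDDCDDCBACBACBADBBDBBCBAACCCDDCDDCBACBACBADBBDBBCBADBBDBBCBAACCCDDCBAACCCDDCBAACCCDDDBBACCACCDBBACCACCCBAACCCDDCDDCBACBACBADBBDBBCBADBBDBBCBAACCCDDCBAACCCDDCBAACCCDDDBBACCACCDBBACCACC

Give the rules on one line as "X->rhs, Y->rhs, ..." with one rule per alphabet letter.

  step 3 ⇒ step 4: CBADBBDBBCBAACCCDDCBAACCCDDCBADBBDBBCBAACCCDDCBAACCCDDCBAACCCDDCDDCBACBACBADBBDBBCBAACCCDDCDDCBACBACBADBBDBB ⇒ CBA·ACC·CDD·DBB·ACC·ACC·DBB·ACC·ACC·CBA·ACC·CDD·CDD·CBA·CBA·CBA·DBB·DBB·CBA·ACC·CDD·CDD·CBA·CBA·CBA·DBB·DBB·CBA·ACC·CDD·DBB·ACC·ACC·DBB·ACC·ACC·CBA·ACC·CDD·CDD·CBA·CBA·CBA·DBB·DBB·CBA·ACC·CDD·CDD·CBA·CBA·CBA·DBB·DBB·CBA·ACC·CDD·CDD·CBA·CBA·CBA·DBB·DBB·CBA·DBB·DBB·CBA·ACC·CDD·CBA·ACC·CDD·CBA·ACC·CDD·DBB·ACC·ACC·DBB·ACC·ACC·CBA·ACC·CDD·CDD·CBA·CBA·CBA·DBB·DBB·CBA·DBB·DBB·CBA·ACC·CDD·CBA·ACC·CDD·CBA·ACC·CDD·DBB·ACC·ACC·DBB·ACC·ACC
    A ↦ CDD
    B ↦ ACC
    C ↦ CBA
    D ↦ DBB

A->CDD, B->ACC, C->CBA, D->DBB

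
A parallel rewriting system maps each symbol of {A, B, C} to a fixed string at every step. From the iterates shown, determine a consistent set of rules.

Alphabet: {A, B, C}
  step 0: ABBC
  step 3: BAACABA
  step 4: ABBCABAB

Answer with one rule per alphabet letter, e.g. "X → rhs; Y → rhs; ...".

  step 3 ⇒ step 4: BAACABA ⇒ A·B·B·CA·B·A·B
    A ↦ B
    B ↦ A
    C ↦ CA

A->B, B->A, C->CA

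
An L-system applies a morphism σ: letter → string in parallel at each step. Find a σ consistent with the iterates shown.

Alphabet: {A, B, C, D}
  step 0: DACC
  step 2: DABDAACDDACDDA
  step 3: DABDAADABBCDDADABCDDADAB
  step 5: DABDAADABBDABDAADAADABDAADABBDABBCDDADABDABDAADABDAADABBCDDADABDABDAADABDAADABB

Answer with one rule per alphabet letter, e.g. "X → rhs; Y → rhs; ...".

  step 2 ⇒ step 3: DABDAACDDACDDA ⇒ DA·B·DAA·DA·B·B·CD·DA·DA·B·CD·DA·DA·B
    A ↦ B
    B ↦ DAA
    C ↦ CD
    D ↦ DA

A->B, B->DAA, C->CD, D->DA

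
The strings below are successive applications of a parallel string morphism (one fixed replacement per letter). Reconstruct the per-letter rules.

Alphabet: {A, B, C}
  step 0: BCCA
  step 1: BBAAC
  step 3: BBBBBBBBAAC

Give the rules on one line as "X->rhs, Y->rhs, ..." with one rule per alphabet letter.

A->C, B->BB, C->A

  step 0 ⇒ step 1: BCCA ⇒ BB·A·A·C
    A ↦ C
    B ↦ BB
    C ↦ A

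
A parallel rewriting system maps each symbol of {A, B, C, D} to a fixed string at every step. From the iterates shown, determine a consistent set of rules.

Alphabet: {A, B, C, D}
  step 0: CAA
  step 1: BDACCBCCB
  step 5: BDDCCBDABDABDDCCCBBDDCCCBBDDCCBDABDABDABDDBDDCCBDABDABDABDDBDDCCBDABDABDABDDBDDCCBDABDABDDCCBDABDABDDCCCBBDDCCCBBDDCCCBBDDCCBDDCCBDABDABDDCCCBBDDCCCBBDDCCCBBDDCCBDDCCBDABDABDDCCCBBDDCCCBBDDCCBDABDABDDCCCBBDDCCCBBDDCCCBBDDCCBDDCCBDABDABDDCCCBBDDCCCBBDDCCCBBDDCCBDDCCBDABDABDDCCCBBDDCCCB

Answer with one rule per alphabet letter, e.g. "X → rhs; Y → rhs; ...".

  step 0 ⇒ step 1: CAA ⇒ BDA·CCB·CCB
    A ↦ CCB
    C ↦ BDA
    B ↦ BDD  (constrained at step 1)
    D ↦ C  (constrained at step 1)

A->CCB, B->BDD, C->BDA, D->C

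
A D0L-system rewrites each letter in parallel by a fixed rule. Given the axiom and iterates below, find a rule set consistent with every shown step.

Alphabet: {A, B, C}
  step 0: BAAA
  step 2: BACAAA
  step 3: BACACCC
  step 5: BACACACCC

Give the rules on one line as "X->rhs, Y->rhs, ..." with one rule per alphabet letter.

A->C, B->BA, C->A

  step 2 ⇒ step 3: BACAAA ⇒ BA·C·A·C·C·C
    A ↦ C
    B ↦ BA
    C ↦ A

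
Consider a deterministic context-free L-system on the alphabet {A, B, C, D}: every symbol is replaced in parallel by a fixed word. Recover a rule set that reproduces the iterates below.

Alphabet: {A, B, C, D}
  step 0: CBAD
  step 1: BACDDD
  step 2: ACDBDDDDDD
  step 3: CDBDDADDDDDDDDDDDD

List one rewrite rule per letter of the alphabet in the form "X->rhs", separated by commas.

A->CD, B->A, C->B, D->DD

  step 2 ⇒ step 3: ACDBDDDDDD ⇒ CD·B·DD·A·DD·DD·DD·DD·DD·DD
    A ↦ CD
    B ↦ A
    C ↦ B
    D ↦ DD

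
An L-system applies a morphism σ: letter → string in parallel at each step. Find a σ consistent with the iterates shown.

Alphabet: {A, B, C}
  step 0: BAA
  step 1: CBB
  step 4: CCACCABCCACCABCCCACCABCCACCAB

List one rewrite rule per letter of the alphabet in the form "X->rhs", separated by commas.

  step 0 ⇒ step 1: BAA ⇒ C·B·B
    A ↦ B
    B ↦ C
    C ↦ CCA  (constrained at step 1)

A->B, B->C, C->CCA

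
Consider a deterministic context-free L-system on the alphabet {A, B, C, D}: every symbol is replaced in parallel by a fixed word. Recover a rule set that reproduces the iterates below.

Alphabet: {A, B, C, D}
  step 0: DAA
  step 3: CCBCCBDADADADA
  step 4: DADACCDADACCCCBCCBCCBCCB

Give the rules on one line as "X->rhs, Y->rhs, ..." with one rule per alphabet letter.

A->B, B->CC, C->DA, D->CC

  step 3 ⇒ step 4: CCBCCBDADADADA ⇒ DA·DA·CC·DA·DA·CC·CC·B·CC·B·CC·B·CC·B
    A ↦ B
    B ↦ CC
    C ↦ DA
    D ↦ CC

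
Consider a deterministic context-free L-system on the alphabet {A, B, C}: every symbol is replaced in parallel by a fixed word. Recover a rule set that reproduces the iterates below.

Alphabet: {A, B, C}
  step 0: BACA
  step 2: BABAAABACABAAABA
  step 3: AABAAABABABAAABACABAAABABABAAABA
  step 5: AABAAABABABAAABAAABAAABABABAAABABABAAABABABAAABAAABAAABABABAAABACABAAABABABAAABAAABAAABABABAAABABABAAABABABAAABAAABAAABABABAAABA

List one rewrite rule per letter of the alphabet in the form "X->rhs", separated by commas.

  step 2 ⇒ step 3: BABAAABACABAAABA ⇒ AA·BA·AA·BA·BA·BA·AA·BA·CA·BA·AA·BA·BA·BA·AA·BA
    A ↦ BA
    B ↦ AA
    C ↦ CA

A->BA, B->AA, C->CA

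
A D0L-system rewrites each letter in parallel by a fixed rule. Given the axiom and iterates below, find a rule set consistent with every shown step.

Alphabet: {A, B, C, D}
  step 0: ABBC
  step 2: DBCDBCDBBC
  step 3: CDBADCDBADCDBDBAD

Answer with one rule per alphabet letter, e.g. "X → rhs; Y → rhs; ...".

A->B, B->DB, C->AD, D->C

  step 2 ⇒ step 3: DBCDBCDBBC ⇒ C·DB·AD·C·DB·AD·C·DB·DB·AD
    B ↦ DB
    C ↦ AD
    D ↦ C
    A ↦ B  (constrained at step 0)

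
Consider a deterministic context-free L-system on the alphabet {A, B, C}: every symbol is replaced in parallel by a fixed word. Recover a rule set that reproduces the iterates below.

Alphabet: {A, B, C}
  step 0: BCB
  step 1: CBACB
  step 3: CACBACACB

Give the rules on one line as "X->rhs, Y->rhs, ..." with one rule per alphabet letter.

A->C, B->CB, C->A

  step 0 ⇒ step 1: BCB ⇒ CB·A·CB
    B ↦ CB
    C ↦ A
    A ↦ C  (constrained at step 1)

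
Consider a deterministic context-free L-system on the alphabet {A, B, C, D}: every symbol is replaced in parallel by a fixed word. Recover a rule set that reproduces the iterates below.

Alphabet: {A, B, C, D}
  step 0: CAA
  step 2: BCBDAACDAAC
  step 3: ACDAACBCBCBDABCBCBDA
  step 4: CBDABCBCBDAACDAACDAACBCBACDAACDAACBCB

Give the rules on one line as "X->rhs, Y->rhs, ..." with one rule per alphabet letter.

A->CB, B->AC, C->DA, D->B

  step 3 ⇒ step 4: ACDAACBCBCBDABCBCBDA ⇒ CB·DA·B·CB·CB·DA·AC·DA·AC·DA·AC·B·CB·AC·DA·AC·DA·AC·B·CB
    A ↦ CB
    B ↦ AC
    C ↦ DA
    D ↦ B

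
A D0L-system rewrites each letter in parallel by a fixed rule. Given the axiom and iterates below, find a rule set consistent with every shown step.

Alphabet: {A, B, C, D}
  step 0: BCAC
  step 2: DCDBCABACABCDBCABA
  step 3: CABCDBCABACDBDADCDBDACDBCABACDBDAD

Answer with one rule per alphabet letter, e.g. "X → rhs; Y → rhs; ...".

  step 2 ⇒ step 3: DCDBCABACABCDBCABA ⇒ CAB·CDB·CAB·A·CDB·D·A·D·CDB·D·A·CDB·CAB·A·CDB·D·A·D
    A ↦ D
    B ↦ A
    C ↦ CDB
    D ↦ CAB

A->D, B->A, C->CDB, D->CAB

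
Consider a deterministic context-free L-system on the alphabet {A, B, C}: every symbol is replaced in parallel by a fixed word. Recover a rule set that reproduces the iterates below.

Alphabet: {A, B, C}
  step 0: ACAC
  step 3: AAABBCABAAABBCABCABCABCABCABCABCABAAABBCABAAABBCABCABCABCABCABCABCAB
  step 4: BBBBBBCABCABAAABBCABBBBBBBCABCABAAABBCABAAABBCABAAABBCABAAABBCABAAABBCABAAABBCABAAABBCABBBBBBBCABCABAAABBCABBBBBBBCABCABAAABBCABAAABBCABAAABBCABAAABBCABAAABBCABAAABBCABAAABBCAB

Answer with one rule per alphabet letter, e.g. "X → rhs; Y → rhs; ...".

  step 3 ⇒ step 4: AAABBCABAAABBCABCABCABCABCABCABCABAAABBCABAAABBCABCABCABCABCABCABCAB ⇒ BB·BB·BB·CAB·CAB·AAA·BB·CAB·BB·BB·BB·CAB·CAB·AAA·BB·CAB·AAA·BB·CAB·AAA·BB·CAB·AAA·BB·CAB·AAA·BB·CAB·AAA·BB·CAB·AAA·BB·CAB·BB·BB·BB·CAB·CAB·AAA·BB·CAB·BB·BB·BB·CAB·CAB·AAA·BB·CAB·AAA·BB·CAB·AAA·BB·CAB·AAA·BB·CAB·AAA·BB·CAB·AAA·BB·CAB·AAA·BB·CAB
    A ↦ BB
    B ↦ CAB
    C ↦ AAA

A->BB, B->CAB, C->AAA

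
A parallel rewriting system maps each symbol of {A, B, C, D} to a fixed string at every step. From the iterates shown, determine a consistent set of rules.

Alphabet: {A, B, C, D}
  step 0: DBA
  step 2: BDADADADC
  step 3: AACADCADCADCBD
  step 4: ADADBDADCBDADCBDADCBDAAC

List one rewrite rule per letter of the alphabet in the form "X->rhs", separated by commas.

  step 3 ⇒ step 4: AACADCADCADCBD ⇒ AD·AD·BD·AD·C·BD·AD·C·BD·AD·C·BD·AA·C
    A ↦ AD
    B ↦ AA
    C ↦ BD
    D ↦ C

A->AD, B->AA, C->BD, D->C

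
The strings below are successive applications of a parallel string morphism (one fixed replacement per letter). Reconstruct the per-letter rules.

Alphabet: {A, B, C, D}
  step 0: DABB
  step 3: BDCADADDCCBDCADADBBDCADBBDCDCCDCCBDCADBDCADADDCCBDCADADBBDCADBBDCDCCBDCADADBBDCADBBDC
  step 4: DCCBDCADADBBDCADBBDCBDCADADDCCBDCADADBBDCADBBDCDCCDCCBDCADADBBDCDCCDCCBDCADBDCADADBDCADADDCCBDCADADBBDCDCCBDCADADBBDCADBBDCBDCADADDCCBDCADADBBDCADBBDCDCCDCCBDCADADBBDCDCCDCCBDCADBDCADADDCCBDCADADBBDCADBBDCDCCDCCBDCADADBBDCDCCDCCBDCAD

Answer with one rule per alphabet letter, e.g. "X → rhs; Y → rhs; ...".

A->ADB, B->DCC, C->AD, D->BDC

  step 3 ⇒ step 4: BDCADADDCCBDCADADBBDCADBBDCDCCDCCBDCADBDCADADDCCBDCADADBBDCADBBDCDCCBDCADADBBDCADBBDC ⇒ DCC·BDC·AD·ADB·BDC·ADB·BDC·BDC·AD·AD·DCC·BDC·AD·ADB·BDC·ADB·BDC·DCC·DCC·BDC·AD·ADB·BDC·DCC·DCC·BDC·AD·BDC·AD·AD·BDC·AD·AD·DCC·BDC·AD·ADB·BDC·DCC·BDC·AD·ADB·BDC·ADB·BDC·BDC·AD·AD·DCC·BDC·AD·ADB·BDC·ADB·BDC·DCC·DCC·BDC·AD·ADB·BDC·DCC·DCC·BDC·AD·BDC·AD·AD·DCC·BDC·AD·ADB·BDC·ADB·BDC·DCC·DCC·BDC·AD·ADB·BDC·DCC·DCC·BDC·AD
    A ↦ ADB
    B ↦ DCC
    C ↦ AD
    D ↦ BDC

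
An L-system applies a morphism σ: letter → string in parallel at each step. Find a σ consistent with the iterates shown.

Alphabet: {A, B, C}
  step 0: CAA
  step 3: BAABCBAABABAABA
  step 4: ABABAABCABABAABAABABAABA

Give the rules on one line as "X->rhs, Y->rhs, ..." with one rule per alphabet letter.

  step 3 ⇒ step 4: BAABCBAABABAABA ⇒ A·BA·BA·A·BC·A·BA·BA·A·BA·A·BA·BA·A·BA
    A ↦ BA
    B ↦ A
    C ↦ BC

A->BA, B->A, C->BC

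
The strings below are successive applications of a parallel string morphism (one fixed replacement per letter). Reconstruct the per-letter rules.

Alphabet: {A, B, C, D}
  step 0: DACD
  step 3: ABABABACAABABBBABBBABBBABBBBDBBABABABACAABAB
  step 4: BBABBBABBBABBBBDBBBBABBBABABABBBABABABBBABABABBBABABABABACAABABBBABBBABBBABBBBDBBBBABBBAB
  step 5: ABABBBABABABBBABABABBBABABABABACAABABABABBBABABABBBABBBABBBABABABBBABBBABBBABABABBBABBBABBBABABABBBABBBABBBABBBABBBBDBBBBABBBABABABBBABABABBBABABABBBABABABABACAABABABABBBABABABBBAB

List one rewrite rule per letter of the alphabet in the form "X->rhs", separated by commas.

  step 4 ⇒ step 5: BBABBBABBBABBBBDBBBBABBBABABABBBABABABBBABABABBBABABABABACAABABBBABBBABBBABBBBDBBBBABBBAB ⇒ AB·AB·BB·AB·AB·AB·BB·AB·AB·AB·BB·AB·AB·AB·AB·ACA·AB·AB·AB·AB·BB·AB·AB·AB·BB·AB·BB·AB·BB·AB·AB·AB·BB·AB·BB·AB·BB·AB·AB·AB·BB·AB·BB·AB·BB·AB·AB·AB·BB·AB·BB·AB·BB·AB·BB·AB·BB·BD·BB·BB·AB·BB·AB·AB·AB·BB·AB·AB·AB·BB·AB·AB·AB·BB·AB·AB·AB·AB·ACA·AB·AB·AB·AB·BB·AB·AB·AB·BB·AB
    A ↦ BB
    B ↦ AB
    C ↦ BD
    D ↦ ACA

A->BB, B->AB, C->BD, D->ACA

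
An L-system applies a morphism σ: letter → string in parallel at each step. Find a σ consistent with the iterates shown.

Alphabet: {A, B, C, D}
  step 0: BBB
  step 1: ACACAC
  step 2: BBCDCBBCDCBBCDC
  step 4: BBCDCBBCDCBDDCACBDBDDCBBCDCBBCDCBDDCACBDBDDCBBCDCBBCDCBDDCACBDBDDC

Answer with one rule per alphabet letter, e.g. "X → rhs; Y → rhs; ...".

A->BBC, B->AC, C->DC, D->BD

  step 1 ⇒ step 2: ACACAC ⇒ BBC·DC·BBC·DC·BBC·DC
    A ↦ BBC
    C ↦ DC
  step 0 ⇒ step 1: BBB ⇒ AC·AC·AC
    B ↦ AC
    D ↦ BD  (constrained at step 2)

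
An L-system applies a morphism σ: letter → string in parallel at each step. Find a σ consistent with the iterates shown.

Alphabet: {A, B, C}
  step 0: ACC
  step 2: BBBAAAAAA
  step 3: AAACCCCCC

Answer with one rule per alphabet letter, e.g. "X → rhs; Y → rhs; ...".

A->C, B->A, C->BBB

  step 2 ⇒ step 3: BBBAAAAAA ⇒ A·A·A·C·C·C·C·C·C
    A ↦ C
    B ↦ A
    C ↦ BBB  (constrained at step 0)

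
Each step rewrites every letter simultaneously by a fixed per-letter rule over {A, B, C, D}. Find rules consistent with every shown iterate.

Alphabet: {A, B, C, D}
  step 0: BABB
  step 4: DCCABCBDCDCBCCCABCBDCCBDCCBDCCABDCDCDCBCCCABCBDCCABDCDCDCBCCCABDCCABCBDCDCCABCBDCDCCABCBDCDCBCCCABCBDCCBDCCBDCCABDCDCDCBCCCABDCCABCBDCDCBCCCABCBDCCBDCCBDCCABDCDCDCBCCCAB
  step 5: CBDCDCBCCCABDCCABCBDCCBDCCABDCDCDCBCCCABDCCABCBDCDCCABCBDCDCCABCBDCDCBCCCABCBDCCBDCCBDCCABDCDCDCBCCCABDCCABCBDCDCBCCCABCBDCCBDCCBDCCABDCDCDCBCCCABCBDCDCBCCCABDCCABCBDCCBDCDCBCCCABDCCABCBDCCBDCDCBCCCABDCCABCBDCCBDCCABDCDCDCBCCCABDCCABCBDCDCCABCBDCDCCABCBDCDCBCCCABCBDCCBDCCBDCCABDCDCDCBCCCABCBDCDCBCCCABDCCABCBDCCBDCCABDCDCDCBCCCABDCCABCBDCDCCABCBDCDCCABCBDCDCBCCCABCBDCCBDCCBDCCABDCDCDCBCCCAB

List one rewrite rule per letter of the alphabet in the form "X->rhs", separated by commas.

A->BCC, B->CAB, C->DC, D->CB

  step 4 ⇒ step 5: DCCABCBDCDCBCCCABCBDCCBDCCBDCCABDCDCDCBCCCABCBDCCABDCDCDCBCCCABDCCABCBDCDCCABCBDCDCCABCBDCDCBCCCABCBDCCBDCCBDCCABDCDCDCBCCCABDCCABCBDCDCBCCCABCBDCCBDCCBDCCABDCDCDCBCCCAB ⇒ CB·DC·DC·BCC·CAB·DC·CAB·CB·DC·CB·DC·CAB·DC·DC·DC·BCC·CAB·DC·CAB·CB·DC·DC·CAB·CB·DC·DC·CAB·CB·DC·DC·BCC·CAB·CB·DC·CB·DC·CB·DC·CAB·DC·DC·DC·BCC·CAB·DC·CAB·CB·DC·DC·BCC·CAB·CB·DC·CB·DC·CB·DC·CAB·DC·DC·DC·BCC·CAB·CB·DC·DC·BCC·CAB·DC·CAB·CB·DC·CB·DC·DC·BCC·CAB·DC·CAB·CB·DC·CB·DC·DC·BCC·CAB·DC·CAB·CB·DC·CB·DC·CAB·DC·DC·DC·BCC·CAB·DC·CAB·CB·DC·DC·CAB·CB·DC·DC·CAB·CB·DC·DC·BCC·CAB·CB·DC·CB·DC·CB·DC·CAB·DC·DC·DC·BCC·CAB·CB·DC·DC·BCC·CAB·DC·CAB·CB·DC·CB·DC·CAB·DC·DC·DC·BCC·CAB·DC·CAB·CB·DC·DC·CAB·CB·DC·DC·CAB·CB·DC·DC·BCC·CAB·CB·DC·CB·DC·CB·DC·CAB·DC·DC·DC·BCC·CAB
    A ↦ BCC
    B ↦ CAB
    C ↦ DC
    D ↦ CB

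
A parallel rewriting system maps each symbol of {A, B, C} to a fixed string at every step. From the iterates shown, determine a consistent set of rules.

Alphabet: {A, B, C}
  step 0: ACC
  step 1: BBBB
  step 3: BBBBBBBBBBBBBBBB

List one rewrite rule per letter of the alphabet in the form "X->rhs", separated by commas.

A->BB, B->ACC, C->B

  step 0 ⇒ step 1: ACC ⇒ BB·B·B
    A ↦ BB
    C ↦ B
    B ↦ ACC  (constrained at step 1)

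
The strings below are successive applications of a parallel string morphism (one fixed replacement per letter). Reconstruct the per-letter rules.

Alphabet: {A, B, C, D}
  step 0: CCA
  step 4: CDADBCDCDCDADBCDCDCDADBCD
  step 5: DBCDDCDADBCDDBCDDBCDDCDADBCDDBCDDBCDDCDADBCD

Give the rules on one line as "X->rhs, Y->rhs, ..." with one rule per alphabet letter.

  step 4 ⇒ step 5: CDADBCDCDCDADBCDCDCDADBCD ⇒ DB·CD·D·CD·A·DB·CD·DB·CD·DB·CD·D·CD·A·DB·CD·DB·CD·DB·CD·D·CD·A·DB·CD
    A ↦ D
    B ↦ A
    C ↦ DB
    D ↦ CD

A->D, B->A, C->DB, D->CD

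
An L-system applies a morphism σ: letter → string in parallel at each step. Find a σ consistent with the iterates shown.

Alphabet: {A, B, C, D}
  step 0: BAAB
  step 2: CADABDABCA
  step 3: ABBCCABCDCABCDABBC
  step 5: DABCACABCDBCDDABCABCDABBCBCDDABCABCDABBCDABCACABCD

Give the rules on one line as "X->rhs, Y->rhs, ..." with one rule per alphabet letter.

  step 2 ⇒ step 3: CADABDABCA ⇒ AB·BC·CA·BC·D·CA·BC·D·AB·BC
    A ↦ BC
    B ↦ D
    C ↦ AB
    D ↦ CA

A->BC, B->D, C->AB, D->CA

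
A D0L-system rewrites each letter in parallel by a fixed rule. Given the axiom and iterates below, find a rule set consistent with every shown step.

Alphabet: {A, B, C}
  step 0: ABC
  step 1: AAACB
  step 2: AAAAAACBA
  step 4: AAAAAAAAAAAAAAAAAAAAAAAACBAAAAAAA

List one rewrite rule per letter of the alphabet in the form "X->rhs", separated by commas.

  step 1 ⇒ step 2: AAACB ⇒ AA·AA·AA·CB·A
    A ↦ AA
    B ↦ A
    C ↦ CB

A->AA, B->A, C->CB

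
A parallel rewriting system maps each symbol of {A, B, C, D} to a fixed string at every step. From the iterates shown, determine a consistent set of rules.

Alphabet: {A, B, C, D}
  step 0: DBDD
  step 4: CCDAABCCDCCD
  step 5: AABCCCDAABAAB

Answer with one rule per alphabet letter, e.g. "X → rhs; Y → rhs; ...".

  step 4 ⇒ step 5: CCDAABCCDCCD ⇒ A·A·B·C·C·CD·A·A·B·A·A·B
    A ↦ C
    B ↦ CD
    C ↦ A
    D ↦ B

A->C, B->CD, C->A, D->B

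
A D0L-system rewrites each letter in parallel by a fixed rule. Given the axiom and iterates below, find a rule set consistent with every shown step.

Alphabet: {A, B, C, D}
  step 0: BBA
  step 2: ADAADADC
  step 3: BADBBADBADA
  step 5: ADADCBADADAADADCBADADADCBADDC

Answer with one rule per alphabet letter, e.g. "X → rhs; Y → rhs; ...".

  step 2 ⇒ step 3: ADAADADC ⇒ B·AD·B·B·AD·B·AD·A
    A ↦ B
    C ↦ A
    D ↦ AD
    B ↦ DC  (constrained at step 0)

A->B, B->DC, C->A, D->AD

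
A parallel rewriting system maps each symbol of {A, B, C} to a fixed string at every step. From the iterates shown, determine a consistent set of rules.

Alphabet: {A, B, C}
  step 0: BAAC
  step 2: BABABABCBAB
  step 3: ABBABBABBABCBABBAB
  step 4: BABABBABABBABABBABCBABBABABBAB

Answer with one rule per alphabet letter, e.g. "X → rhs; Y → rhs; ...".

  step 3 ⇒ step 4: ABBABBABBABCBABBAB ⇒ B·AB·AB·B·AB·AB·B·AB·AB·B·AB·CB·AB·B·AB·AB·B·AB
    A ↦ B
    B ↦ AB
    C ↦ CB

A->B, B->AB, C->CB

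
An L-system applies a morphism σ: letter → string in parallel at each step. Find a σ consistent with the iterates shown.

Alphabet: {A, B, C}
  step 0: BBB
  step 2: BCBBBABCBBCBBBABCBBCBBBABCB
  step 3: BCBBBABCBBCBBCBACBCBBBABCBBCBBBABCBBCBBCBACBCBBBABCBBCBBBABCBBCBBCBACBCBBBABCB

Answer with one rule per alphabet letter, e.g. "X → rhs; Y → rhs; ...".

A->AC, B->BCB, C->BBA

  step 2 ⇒ step 3: BCBBBABCBBCBBBABCBBCBBBABCB ⇒ BCB·BBA·BCB·BCB·BCB·AC·BCB·BBA·BCB·BCB·BBA·BCB·BCB·BCB·AC·BCB·BBA·BCB·BCB·BBA·BCB·BCB·BCB·AC·BCB·BBA·BCB
    A ↦ AC
    B ↦ BCB
    C ↦ BBA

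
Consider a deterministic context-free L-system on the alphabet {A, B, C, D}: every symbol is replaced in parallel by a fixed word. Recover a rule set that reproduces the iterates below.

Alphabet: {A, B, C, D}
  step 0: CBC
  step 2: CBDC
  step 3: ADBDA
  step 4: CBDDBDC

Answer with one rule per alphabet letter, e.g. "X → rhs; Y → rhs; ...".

  step 3 ⇒ step 4: ADBDA ⇒ C·BD·D·BD·C
    A ↦ C
    B ↦ D
    D ↦ BD
  step 2 ⇒ step 3: CBDC ⇒ A·D·BD·A
    C ↦ A

A->C, B->D, C->A, D->BD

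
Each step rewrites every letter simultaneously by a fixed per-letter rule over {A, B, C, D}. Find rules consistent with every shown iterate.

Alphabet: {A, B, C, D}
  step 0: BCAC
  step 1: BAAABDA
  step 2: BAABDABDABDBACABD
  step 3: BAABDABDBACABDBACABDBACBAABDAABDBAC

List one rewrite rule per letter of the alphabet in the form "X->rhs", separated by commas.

A->ABD, B->BA, C->A, D->C

  step 2 ⇒ step 3: BAABDABDABDBACABD ⇒ BA·ABD·ABD·BA·C·ABD·BA·C·ABD·BA·C·BA·ABD·A·ABD·BA·C
    A ↦ ABD
    B ↦ BA
    C ↦ A
    D ↦ C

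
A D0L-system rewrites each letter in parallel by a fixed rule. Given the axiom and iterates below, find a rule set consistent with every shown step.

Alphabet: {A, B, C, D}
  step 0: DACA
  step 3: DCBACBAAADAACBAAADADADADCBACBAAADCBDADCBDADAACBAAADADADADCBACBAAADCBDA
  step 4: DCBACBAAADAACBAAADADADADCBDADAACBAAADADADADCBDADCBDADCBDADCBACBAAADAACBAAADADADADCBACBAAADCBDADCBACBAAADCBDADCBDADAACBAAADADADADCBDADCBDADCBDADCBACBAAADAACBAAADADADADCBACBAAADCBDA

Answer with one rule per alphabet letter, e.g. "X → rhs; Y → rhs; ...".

A->DA, B->AAA, C->ACB, D->DCB

  step 3 ⇒ step 4: DCBACBAAADAACBAAADADADADCBACBAAADCBDADCBDADAACBAAADADADADCBACBAAADCBDA ⇒ DCB·ACB·AAA·DA·ACB·AAA·DA·DA·DA·DCB·DA·DA·ACB·AAA·DA·DA·DA·DCB·DA·DCB·DA·DCB·DA·DCB·ACB·AAA·DA·ACB·AAA·DA·DA·DA·DCB·ACB·AAA·DCB·DA·DCB·ACB·AAA·DCB·DA·DCB·DA·DA·ACB·AAA·DA·DA·DA·DCB·DA·DCB·DA·DCB·DA·DCB·ACB·AAA·DA·ACB·AAA·DA·DA·DA·DCB·ACB·AAA·DCB·DA
    A ↦ DA
    B ↦ AAA
    C ↦ ACB
    D ↦ DCB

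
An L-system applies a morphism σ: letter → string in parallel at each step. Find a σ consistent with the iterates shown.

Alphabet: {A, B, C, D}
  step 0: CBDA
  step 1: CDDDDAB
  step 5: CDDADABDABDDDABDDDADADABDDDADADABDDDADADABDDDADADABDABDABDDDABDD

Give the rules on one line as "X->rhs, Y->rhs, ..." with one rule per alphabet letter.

A->B, B->DD, C->CD, D->DA

  step 0 ⇒ step 1: CBDA ⇒ CD·DD·DA·B
    A ↦ B
    B ↦ DD
    C ↦ CD
    D ↦ DA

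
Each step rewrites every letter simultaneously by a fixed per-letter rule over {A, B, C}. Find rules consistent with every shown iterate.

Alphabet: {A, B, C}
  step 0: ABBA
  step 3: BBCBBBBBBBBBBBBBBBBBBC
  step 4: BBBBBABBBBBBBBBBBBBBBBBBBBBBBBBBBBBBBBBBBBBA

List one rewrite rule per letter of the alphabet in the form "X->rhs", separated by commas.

  step 3 ⇒ step 4: BBCBBBBBBBBBBBBBBBBBBC ⇒ BB·BB·BA·BB·BB·BB·BB·BB·BB·BB·BB·BB·BB·BB·BB·BB·BB·BB·BB·BB·BB·BA
    B ↦ BB
    C ↦ BA
    A ↦ C  (constrained at step 0)

A->C, B->BB, C->BA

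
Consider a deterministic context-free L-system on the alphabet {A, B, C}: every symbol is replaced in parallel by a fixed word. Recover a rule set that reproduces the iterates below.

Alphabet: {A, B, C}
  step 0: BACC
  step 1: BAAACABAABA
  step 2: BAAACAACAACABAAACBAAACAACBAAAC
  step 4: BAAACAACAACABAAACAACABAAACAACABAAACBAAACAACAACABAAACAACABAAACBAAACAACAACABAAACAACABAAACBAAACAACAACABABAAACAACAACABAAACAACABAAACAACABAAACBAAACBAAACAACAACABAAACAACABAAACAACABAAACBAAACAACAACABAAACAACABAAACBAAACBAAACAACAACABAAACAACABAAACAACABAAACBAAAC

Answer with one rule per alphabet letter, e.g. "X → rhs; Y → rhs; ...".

  step 1 ⇒ step 2: BAAACABAABA ⇒ BA·AAC·AAC·AAC·ABA·AAC·BA·AAC·AAC·BA·AAC
    A ↦ AAC
    B ↦ BA
    C ↦ ABA

A->AAC, B->BA, C->ABA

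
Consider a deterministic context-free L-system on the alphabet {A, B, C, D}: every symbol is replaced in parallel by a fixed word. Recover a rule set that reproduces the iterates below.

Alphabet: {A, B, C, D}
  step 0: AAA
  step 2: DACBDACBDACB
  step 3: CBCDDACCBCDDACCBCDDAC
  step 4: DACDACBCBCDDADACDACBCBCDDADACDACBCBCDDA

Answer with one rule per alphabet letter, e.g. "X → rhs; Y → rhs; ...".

A->CD, B->C, C->DA, D->CB

  step 3 ⇒ step 4: CBCDDACCBCDDACCBCDDAC ⇒ DA·C·DA·CB·CB·CD·DA·DA·C·DA·CB·CB·CD·DA·DA·C·DA·CB·CB·CD·DA
    A ↦ CD
    B ↦ C
    C ↦ DA
    D ↦ CB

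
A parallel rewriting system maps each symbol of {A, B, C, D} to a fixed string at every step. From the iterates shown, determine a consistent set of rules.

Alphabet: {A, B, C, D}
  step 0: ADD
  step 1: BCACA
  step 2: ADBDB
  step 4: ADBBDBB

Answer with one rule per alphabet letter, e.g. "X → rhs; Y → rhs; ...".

A->B, B->A, C->D, D->CA

  step 1 ⇒ step 2: BCACA ⇒ A·D·B·D·B
    A ↦ B
    B ↦ A
    C ↦ D
  step 0 ⇒ step 1: ADD ⇒ B·CA·CA
    D ↦ CA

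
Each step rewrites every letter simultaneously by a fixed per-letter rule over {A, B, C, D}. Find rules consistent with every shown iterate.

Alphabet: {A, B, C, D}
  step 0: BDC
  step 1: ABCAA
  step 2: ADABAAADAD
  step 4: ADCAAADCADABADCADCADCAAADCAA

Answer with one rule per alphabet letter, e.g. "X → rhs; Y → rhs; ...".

  step 1 ⇒ step 2: ABCAA ⇒ AD·AB·AA·AD·AD
    A ↦ AD
    B ↦ AB
    C ↦ AA
  step 0 ⇒ step 1: BDC ⇒ AB·C·AA
    D ↦ C

A->AD, B->AB, C->AA, D->C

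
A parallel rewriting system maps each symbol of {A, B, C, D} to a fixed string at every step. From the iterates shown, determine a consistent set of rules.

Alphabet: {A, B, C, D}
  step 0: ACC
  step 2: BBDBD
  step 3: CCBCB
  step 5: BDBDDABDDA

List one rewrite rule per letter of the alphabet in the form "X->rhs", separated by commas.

  step 2 ⇒ step 3: BBDBD ⇒ C·C·B·C·B
    B ↦ C
    D ↦ B
    A ↦ D  (constrained at step 0)
    C ↦ DA  (constrained at step 0)

A->D, B->C, C->DA, D->B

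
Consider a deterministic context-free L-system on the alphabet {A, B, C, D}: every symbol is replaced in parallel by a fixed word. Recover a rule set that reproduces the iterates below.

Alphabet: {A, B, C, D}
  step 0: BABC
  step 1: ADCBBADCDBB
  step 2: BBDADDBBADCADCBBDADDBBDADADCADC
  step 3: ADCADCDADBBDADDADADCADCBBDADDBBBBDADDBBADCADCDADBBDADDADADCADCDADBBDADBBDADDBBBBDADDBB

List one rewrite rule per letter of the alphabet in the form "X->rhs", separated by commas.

  step 2 ⇒ step 3: BBDADDBBADCADCBBDADDBBDADADCADC ⇒ ADC·ADC·DAD·BB·DAD·DAD·ADC·ADC·BB·DAD·DBB·BB·DAD·DBB·ADC·ADC·DAD·BB·DAD·DAD·ADC·ADC·DAD·BB·DAD·BB·DAD·DBB·BB·DAD·DBB
    A ↦ BB
    B ↦ ADC
    C ↦ DBB
    D ↦ DAD

A->BB, B->ADC, C->DBB, D->DAD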